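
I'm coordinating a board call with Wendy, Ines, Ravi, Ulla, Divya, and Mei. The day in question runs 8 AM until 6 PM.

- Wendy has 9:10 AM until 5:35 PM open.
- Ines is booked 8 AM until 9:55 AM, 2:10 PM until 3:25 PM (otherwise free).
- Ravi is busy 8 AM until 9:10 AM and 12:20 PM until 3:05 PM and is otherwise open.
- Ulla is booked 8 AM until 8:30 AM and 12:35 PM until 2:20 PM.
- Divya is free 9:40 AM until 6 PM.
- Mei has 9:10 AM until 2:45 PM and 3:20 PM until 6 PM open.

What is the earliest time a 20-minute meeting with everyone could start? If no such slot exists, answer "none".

Wendy free: 09:10-17:35.
Ines free: 09:55-14:10, 15:25-18:00 (invert busy blocks within the working day).
Ravi free: 09:10-12:20, 15:05-18:00 (invert busy blocks within the working day).
Ulla free: 08:30-12:35, 14:20-18:00 (invert busy blocks within the working day).
Divya free: 09:40-18:00.
Mei free: 09:10-14:45, 15:20-18:00.
Wendy ∩ Ines: 09:55-14:10, 15:25-17:35.
Wendy ∩ Ines ∩ Ravi: 09:55-12:20, 15:25-17:35.
Wendy ∩ Ines ∩ Ravi ∩ Ulla: 09:55-12:20, 15:25-17:35.
Wendy ∩ Ines ∩ Ravi ∩ Ulla ∩ Divya: 09:55-12:20, 15:25-17:35.
Wendy ∩ Ines ∩ Ravi ∩ Ulla ∩ Divya ∩ Mei: 09:55-12:20, 15:25-17:35.
The first common window of at least 20 minutes is 09:55-12:20, so the earliest start is 09:55.

09:55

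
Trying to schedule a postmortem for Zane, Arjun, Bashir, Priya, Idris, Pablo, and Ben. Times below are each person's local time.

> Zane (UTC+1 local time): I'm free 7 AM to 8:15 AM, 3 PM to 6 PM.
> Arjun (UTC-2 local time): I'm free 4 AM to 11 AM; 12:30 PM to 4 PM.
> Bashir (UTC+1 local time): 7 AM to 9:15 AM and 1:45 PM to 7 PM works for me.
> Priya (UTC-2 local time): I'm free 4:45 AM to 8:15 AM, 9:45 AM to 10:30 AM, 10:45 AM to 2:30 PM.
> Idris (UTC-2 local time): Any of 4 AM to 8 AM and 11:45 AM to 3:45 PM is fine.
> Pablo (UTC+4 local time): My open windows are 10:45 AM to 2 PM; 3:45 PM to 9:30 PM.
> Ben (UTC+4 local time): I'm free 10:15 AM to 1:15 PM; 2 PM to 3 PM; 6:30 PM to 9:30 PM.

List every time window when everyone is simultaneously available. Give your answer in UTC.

Zane in UTC: 06:00-07:15, 14:00-17:00 (subtract 1h to convert from UTC+1).
Arjun in UTC: 06:00-13:00, 14:30-18:00 (add 2h to convert from UTC-2).
Bashir in UTC: 06:00-08:15, 12:45-18:00 (subtract 1h to convert from UTC+1).
Priya in UTC: 06:45-10:15, 11:45-12:30, 12:45-16:30 (add 2h to convert from UTC-2).
Idris in UTC: 06:00-10:00, 13:45-17:45 (add 2h to convert from UTC-2).
Pablo in UTC: 06:45-10:00, 11:45-17:30 (subtract 4h to convert from UTC+4).
Ben in UTC: 06:15-09:15, 10:00-11:00, 14:30-17:30 (subtract 4h to convert from UTC+4).
Zane ∩ Arjun: 06:00-07:15, 14:30-17:00.
Zane ∩ Arjun ∩ Bashir: 06:00-07:15, 14:30-17:00.
Zane ∩ Arjun ∩ Bashir ∩ Priya: 06:45-07:15, 14:30-16:30.
Zane ∩ Arjun ∩ Bashir ∩ Priya ∩ Idris: 06:45-07:15, 14:30-16:30.
Zane ∩ Arjun ∩ Bashir ∩ Priya ∩ Idris ∩ Pablo: 06:45-07:15, 14:30-16:30.
Zane ∩ Arjun ∩ Bashir ∩ Priya ∩ Idris ∩ Pablo ∩ Ben: 06:45-07:15, 14:30-16:30.

06:45-07:15, 14:30-16:30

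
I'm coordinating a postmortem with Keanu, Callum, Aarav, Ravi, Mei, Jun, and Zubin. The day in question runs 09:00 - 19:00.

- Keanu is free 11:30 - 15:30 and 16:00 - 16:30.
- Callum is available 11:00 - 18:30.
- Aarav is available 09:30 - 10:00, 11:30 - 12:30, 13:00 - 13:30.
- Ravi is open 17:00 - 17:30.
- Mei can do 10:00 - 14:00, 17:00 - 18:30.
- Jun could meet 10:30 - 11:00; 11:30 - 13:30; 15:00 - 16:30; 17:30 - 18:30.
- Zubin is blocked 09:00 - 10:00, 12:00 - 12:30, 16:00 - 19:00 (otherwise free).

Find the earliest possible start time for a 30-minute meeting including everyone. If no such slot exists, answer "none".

Keanu free: 11:30-15:30, 16:00-16:30.
Callum free: 11:00-18:30.
Aarav free: 09:30-10:00, 11:30-12:30, 13:00-13:30.
Ravi free: 17:00-17:30.
Mei free: 10:00-14:00, 17:00-18:30.
Jun free: 10:30-11:00, 11:30-13:30, 15:00-16:30, 17:30-18:30.
Zubin free: 10:00-12:00, 12:30-16:00 (invert busy blocks within the working day).
Keanu ∩ Callum: 11:30-15:30, 16:00-16:30.
Keanu ∩ Callum ∩ Aarav: 11:30-12:30, 13:00-13:30.
Keanu ∩ Callum ∩ Aarav ∩ Ravi: ∅.
Keanu ∩ Callum ∩ Aarav ∩ Ravi ∩ Mei: ∅.
Keanu ∩ Callum ∩ Aarav ∩ Ravi ∩ Mei ∩ Jun: ∅.
Keanu ∩ Callum ∩ Aarav ∩ Ravi ∩ Mei ∩ Jun ∩ Zubin: ∅.
There is no time when everyone is free.
No common window is at least 30 minutes long.

none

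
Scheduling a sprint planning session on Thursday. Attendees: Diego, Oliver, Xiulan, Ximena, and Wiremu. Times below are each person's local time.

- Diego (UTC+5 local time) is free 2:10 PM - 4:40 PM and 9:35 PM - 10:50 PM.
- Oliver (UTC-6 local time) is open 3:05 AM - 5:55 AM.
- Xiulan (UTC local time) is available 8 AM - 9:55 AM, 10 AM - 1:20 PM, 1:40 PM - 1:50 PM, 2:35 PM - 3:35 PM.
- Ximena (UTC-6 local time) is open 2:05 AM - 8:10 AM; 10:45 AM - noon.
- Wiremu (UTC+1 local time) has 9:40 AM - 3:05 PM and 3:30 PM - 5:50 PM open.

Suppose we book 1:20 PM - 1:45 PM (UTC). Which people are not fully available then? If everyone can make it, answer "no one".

Diego in UTC: 09:10-11:40, 16:35-17:50 (subtract 5h to convert from UTC+5).
Oliver in UTC: 09:05-11:55 (add 6h to convert from UTC-6).
Xiulan in UTC: 08:00-09:55, 10:00-13:20, 13:40-13:50, 14:35-15:35.
Ximena in UTC: 08:05-14:10, 16:45-18:00 (add 6h to convert from UTC-6).
Wiremu in UTC: 08:40-14:05, 14:30-16:50 (subtract 1h to convert from UTC+1).
Diego: not fully free for 13:20-13:45. Oliver: not fully free for 13:20-13:45. Xiulan: not fully free for 13:20-13:45. Ximena: free for 13:20-13:45. Wiremu: free for 13:20-13:45.

Diego, Oliver, Xiulan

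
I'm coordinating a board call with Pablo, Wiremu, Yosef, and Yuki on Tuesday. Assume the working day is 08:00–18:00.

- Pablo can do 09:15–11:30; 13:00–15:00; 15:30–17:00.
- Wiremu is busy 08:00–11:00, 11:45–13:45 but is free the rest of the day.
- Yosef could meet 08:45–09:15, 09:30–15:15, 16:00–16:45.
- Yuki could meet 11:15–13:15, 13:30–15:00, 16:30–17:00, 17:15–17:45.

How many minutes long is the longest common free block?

75

Pablo free: 09:15-11:30, 13:00-15:00, 15:30-17:00.
Wiremu free: 11:00-11:45, 13:45-18:00 (invert busy blocks within the working day).
Yosef free: 08:45-09:15, 09:30-15:15, 16:00-16:45.
Yuki free: 11:15-13:15, 13:30-15:00, 16:30-17:00, 17:15-17:45.
Pablo ∩ Wiremu: 11:00-11:30, 13:45-15:00, 15:30-17:00.
Pablo ∩ Wiremu ∩ Yosef: 11:00-11:30, 13:45-15:00, 16:00-16:45.
Pablo ∩ Wiremu ∩ Yosef ∩ Yuki: 11:15-11:30, 13:45-15:00, 16:30-16:45.
So the common availability across everyone is 11:15-11:30, 13:45-15:00, 16:30-16:45.
The longest is 13:45-15:00 at 75 minutes.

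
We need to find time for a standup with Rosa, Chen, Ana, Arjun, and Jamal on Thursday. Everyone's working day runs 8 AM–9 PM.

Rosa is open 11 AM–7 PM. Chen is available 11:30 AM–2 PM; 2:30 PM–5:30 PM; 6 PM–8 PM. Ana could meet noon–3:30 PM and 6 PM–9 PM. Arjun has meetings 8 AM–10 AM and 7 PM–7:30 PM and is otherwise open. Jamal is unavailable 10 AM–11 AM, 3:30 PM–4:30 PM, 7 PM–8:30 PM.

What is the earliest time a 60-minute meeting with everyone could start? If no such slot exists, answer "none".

12:00

Rosa free: 11:00-19:00.
Chen free: 11:30-14:00, 14:30-17:30, 18:00-20:00.
Ana free: 12:00-15:30, 18:00-21:00.
Arjun free: 10:00-19:00, 19:30-21:00 (invert busy blocks within the working day).
Jamal free: 08:00-10:00, 11:00-15:30, 16:30-19:00, 20:30-21:00 (invert busy blocks within the working day).
Rosa ∩ Chen: 11:30-14:00, 14:30-17:30, 18:00-19:00.
Rosa ∩ Chen ∩ Ana: 12:00-14:00, 14:30-15:30, 18:00-19:00.
Rosa ∩ Chen ∩ Ana ∩ Arjun: 12:00-14:00, 14:30-15:30, 18:00-19:00.
Rosa ∩ Chen ∩ Ana ∩ Arjun ∩ Jamal: 12:00-14:00, 14:30-15:30, 18:00-19:00.
The first common window of at least 60 minutes is 12:00-14:00, so the earliest start is 12:00.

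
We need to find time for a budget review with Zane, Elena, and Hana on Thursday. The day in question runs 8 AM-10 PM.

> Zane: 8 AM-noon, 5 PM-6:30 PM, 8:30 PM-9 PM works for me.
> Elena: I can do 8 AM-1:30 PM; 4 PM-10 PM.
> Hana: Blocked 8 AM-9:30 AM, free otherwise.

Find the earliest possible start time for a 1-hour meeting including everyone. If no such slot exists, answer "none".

Zane free: 08:00-12:00, 17:00-18:30, 20:30-21:00.
Elena free: 08:00-13:30, 16:00-22:00.
Hana free: 09:30-22:00 (invert busy blocks within the working day).
Zane ∩ Elena: 08:00-12:00, 17:00-18:30, 20:30-21:00.
Zane ∩ Elena ∩ Hana: 09:30-12:00, 17:00-18:30, 20:30-21:00.
Those are the intersection windows.
The first common window of at least 60 minutes is 09:30-12:00, so the earliest start is 09:30.

09:30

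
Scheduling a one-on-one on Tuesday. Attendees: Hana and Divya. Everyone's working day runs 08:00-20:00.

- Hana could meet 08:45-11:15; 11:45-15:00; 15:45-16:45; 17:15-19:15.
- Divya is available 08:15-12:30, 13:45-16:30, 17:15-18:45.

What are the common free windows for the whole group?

Hana ∩ Divya: 08:45-11:15, 11:45-12:30, 13:45-15:00, 15:45-16:30, 17:15-18:45.
Those are the intersection windows.

08:45-11:15, 11:45-12:30, 13:45-15:00, 15:45-16:30, 17:15-18:45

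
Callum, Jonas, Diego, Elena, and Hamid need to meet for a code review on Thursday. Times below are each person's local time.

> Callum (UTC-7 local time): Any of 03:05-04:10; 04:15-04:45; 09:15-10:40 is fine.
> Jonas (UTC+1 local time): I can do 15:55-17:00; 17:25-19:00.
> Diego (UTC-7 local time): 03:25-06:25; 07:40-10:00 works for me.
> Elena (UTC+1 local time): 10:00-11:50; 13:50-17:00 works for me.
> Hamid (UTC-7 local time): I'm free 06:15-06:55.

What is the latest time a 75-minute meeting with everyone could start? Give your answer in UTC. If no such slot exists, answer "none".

none

Callum in UTC: 10:05-11:10, 11:15-11:45, 16:15-17:40 (add 7h to convert from UTC-7).
Jonas in UTC: 14:55-16:00, 16:25-18:00 (subtract 1h to convert from UTC+1).
Diego in UTC: 10:25-13:25, 14:40-17:00 (add 7h to convert from UTC-7).
Elena in UTC: 09:00-10:50, 12:50-16:00 (subtract 1h to convert from UTC+1).
Hamid in UTC: 13:15-13:55 (add 7h to convert from UTC-7).
Callum ∩ Jonas: 16:25-17:40.
Callum ∩ Jonas ∩ Diego: 16:25-17:00.
Callum ∩ Jonas ∩ Diego ∩ Elena: ∅.
Callum ∩ Jonas ∩ Diego ∩ Elena ∩ Hamid: ∅.
There is no time when everyone is free.
No common window is at least 75 minutes long.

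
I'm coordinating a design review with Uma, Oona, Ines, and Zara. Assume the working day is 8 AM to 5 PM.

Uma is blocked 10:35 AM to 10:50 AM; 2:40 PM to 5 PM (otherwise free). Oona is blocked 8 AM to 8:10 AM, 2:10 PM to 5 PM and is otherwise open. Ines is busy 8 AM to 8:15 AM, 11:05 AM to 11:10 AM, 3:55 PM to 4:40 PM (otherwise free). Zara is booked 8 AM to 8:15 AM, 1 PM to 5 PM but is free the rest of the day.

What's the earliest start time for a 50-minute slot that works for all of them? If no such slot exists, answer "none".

08:15

Uma free: 08:00-10:35, 10:50-14:40 (invert busy blocks within the working day).
Oona free: 08:10-14:10 (invert busy blocks within the working day).
Ines free: 08:15-11:05, 11:10-15:55, 16:40-17:00 (invert busy blocks within the working day).
Zara free: 08:15-13:00 (invert busy blocks within the working day).
Uma ∩ Oona: 08:10-10:35, 10:50-14:10.
Uma ∩ Oona ∩ Ines: 08:15-10:35, 10:50-11:05, 11:10-14:10.
Uma ∩ Oona ∩ Ines ∩ Zara: 08:15-10:35, 10:50-11:05, 11:10-13:00.
Those are the intersection windows.
The first common window of at least 50 minutes is 08:15-10:35, so the earliest start is 08:15.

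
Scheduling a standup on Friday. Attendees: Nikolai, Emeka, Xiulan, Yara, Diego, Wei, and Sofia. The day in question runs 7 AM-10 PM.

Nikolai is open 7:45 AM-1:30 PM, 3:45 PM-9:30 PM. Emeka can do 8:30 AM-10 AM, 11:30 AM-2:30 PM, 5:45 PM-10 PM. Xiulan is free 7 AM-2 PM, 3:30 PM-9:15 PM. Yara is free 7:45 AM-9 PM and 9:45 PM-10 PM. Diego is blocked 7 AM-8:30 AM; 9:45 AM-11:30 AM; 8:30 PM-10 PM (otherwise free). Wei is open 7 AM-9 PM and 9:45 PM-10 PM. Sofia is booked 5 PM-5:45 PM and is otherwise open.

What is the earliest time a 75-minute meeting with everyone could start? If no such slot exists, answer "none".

08:30

Nikolai free: 07:45-13:30, 15:45-21:30.
Emeka free: 08:30-10:00, 11:30-14:30, 17:45-22:00.
Xiulan free: 07:00-14:00, 15:30-21:15.
Yara free: 07:45-21:00, 21:45-22:00.
Diego free: 08:30-09:45, 11:30-20:30 (invert busy blocks within the working day).
Wei free: 07:00-21:00, 21:45-22:00.
Sofia free: 07:00-17:00, 17:45-22:00 (invert busy blocks within the working day).
Nikolai ∩ Emeka: 08:30-10:00, 11:30-13:30, 17:45-21:30.
Nikolai ∩ Emeka ∩ Xiulan: 08:30-10:00, 11:30-13:30, 17:45-21:15.
Nikolai ∩ Emeka ∩ Xiulan ∩ Yara: 08:30-10:00, 11:30-13:30, 17:45-21:00.
Nikolai ∩ Emeka ∩ Xiulan ∩ Yara ∩ Diego: 08:30-09:45, 11:30-13:30, 17:45-20:30.
Nikolai ∩ Emeka ∩ Xiulan ∩ Yara ∩ Diego ∩ Wei: 08:30-09:45, 11:30-13:30, 17:45-20:30.
Nikolai ∩ Emeka ∩ Xiulan ∩ Yara ∩ Diego ∩ Wei ∩ Sofia: 08:30-09:45, 11:30-13:30, 17:45-20:30.
The first common window of at least 75 minutes is 08:30-09:45, so the earliest start is 08:30.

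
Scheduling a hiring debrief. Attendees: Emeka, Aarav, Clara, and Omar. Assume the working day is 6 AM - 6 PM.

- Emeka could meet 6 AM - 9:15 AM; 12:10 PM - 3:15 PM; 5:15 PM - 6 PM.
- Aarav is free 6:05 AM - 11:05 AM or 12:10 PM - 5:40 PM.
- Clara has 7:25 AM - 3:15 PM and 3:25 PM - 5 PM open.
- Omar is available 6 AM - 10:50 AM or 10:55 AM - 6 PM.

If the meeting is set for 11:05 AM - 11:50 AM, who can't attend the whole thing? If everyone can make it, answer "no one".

Emeka: not fully free for 11:05-11:50. Aarav: not fully free for 11:05-11:50. Clara: free for 11:05-11:50. Omar: free for 11:05-11:50.

Aarav, Emeka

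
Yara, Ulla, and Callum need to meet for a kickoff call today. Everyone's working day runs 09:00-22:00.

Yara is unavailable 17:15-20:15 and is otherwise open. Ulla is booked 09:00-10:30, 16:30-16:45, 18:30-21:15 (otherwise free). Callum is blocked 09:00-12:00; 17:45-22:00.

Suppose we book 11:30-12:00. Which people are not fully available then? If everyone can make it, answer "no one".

Yara free: 09:00-17:15, 20:15-22:00 (invert busy blocks within the working day).
Ulla free: 10:30-16:30, 16:45-18:30, 21:15-22:00 (invert busy blocks within the working day).
Callum free: 12:00-17:45 (invert busy blocks within the working day).
Yara: free for 11:30-12:00. Ulla: free for 11:30-12:00. Callum: not fully free for 11:30-12:00.

Callum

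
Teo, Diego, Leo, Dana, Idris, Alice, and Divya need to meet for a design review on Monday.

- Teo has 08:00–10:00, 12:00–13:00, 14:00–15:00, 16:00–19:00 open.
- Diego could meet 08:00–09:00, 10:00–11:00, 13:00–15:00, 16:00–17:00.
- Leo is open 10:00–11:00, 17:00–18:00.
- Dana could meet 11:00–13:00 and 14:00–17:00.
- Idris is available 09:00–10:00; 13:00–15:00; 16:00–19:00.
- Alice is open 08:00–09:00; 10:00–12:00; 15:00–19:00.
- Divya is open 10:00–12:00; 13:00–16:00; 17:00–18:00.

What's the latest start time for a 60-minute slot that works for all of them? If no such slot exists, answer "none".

none

Teo ∩ Diego: 08:00-09:00, 14:00-15:00, 16:00-17:00.
Teo ∩ Diego ∩ Leo: ∅.
Teo ∩ Diego ∩ Leo ∩ Dana: ∅.
Teo ∩ Diego ∩ Leo ∩ Dana ∩ Idris: ∅.
Teo ∩ Diego ∩ Leo ∩ Dana ∩ Idris ∩ Alice: ∅.
Teo ∩ Diego ∩ Leo ∩ Dana ∩ Idris ∩ Alice ∩ Divya: ∅.
There is no time when everyone is free.
No common window is at least 60 minutes long.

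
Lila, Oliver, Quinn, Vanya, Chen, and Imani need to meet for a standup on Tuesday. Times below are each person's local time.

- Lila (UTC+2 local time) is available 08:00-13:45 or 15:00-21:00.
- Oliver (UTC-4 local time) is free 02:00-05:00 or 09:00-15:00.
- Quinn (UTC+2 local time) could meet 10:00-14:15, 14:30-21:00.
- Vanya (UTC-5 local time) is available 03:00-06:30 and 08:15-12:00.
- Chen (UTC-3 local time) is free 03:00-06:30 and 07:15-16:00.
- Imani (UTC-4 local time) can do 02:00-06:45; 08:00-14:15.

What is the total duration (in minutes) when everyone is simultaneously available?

Lila in UTC: 06:00-11:45, 13:00-19:00 (subtract 2h to convert from UTC+2).
Oliver in UTC: 06:00-09:00, 13:00-19:00 (add 4h to convert from UTC-4).
Quinn in UTC: 08:00-12:15, 12:30-19:00 (subtract 2h to convert from UTC+2).
Vanya in UTC: 08:00-11:30, 13:15-17:00 (add 5h to convert from UTC-5).
Chen in UTC: 06:00-09:30, 10:15-19:00 (add 3h to convert from UTC-3).
Imani in UTC: 06:00-10:45, 12:00-18:15 (add 4h to convert from UTC-4).
Lila ∩ Oliver: 06:00-09:00, 13:00-19:00.
Lila ∩ Oliver ∩ Quinn: 08:00-09:00, 13:00-19:00.
Lila ∩ Oliver ∩ Quinn ∩ Vanya: 08:00-09:00, 13:15-17:00.
Lila ∩ Oliver ∩ Quinn ∩ Vanya ∩ Chen: 08:00-09:00, 13:15-17:00.
Lila ∩ Oliver ∩ Quinn ∩ Vanya ∩ Chen ∩ Imani: 08:00-09:00, 13:15-17:00.
Those are the intersection windows.
Summing the common windows: 60 + 225 = 285 minutes.

285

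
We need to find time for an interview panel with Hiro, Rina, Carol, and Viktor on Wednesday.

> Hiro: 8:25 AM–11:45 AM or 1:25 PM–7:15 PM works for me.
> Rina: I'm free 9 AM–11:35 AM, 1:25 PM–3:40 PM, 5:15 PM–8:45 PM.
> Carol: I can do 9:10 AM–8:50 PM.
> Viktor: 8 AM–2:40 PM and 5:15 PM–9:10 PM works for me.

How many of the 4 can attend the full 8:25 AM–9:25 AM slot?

2

Hiro and Viktor can make the full 08:25-09:25 slot — that's 2.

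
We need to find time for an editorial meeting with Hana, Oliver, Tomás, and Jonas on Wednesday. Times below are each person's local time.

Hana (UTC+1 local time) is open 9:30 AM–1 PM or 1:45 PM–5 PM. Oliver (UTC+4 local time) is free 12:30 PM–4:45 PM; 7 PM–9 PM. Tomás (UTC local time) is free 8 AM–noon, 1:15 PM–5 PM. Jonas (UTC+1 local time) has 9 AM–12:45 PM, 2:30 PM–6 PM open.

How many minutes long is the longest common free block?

195

Hana in UTC: 08:30-12:00, 12:45-16:00 (subtract 1h to convert from UTC+1).
Oliver in UTC: 08:30-12:45, 15:00-17:00 (subtract 4h to convert from UTC+4).
Tomás in UTC: 08:00-12:00, 13:15-17:00.
Jonas in UTC: 08:00-11:45, 13:30-17:00 (subtract 1h to convert from UTC+1).
Hana ∩ Oliver: 08:30-12:00, 15:00-16:00.
Hana ∩ Oliver ∩ Tomás: 08:30-12:00, 15:00-16:00.
Hana ∩ Oliver ∩ Tomás ∩ Jonas: 08:30-11:45, 15:00-16:00.
The longest is 08:30-11:45 at 195 minutes.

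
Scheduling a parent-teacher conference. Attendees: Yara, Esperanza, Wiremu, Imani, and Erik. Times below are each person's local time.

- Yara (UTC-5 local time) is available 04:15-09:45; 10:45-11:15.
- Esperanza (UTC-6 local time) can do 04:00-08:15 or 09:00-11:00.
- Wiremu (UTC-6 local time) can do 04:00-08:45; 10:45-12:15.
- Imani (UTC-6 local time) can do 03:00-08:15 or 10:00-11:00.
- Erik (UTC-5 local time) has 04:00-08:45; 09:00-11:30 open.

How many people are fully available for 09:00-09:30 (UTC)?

2

Yara in UTC: 09:15-14:45, 15:45-16:15 (add 5h to convert from UTC-5).
Esperanza in UTC: 10:00-14:15, 15:00-17:00 (add 6h to convert from UTC-6).
Wiremu in UTC: 10:00-14:45, 16:45-18:15 (add 6h to convert from UTC-6).
Imani in UTC: 09:00-14:15, 16:00-17:00 (add 6h to convert from UTC-6).
Erik in UTC: 09:00-13:45, 14:00-16:30 (add 5h to convert from UTC-5).
Imani and Erik can make the full 09:00-09:30 slot — that's 2.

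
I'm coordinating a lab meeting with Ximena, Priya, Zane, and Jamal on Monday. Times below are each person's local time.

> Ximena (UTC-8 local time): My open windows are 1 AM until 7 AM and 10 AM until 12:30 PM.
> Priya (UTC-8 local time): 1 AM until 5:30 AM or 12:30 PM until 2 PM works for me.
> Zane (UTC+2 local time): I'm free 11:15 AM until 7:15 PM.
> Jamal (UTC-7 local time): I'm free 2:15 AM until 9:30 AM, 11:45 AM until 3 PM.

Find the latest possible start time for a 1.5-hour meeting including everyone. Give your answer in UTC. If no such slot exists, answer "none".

12:00

Ximena in UTC: 09:00-15:00, 18:00-20:30 (add 8h to convert from UTC-8).
Priya in UTC: 09:00-13:30, 20:30-22:00 (add 8h to convert from UTC-8).
Zane in UTC: 09:15-17:15 (subtract 2h to convert from UTC+2).
Jamal in UTC: 09:15-16:30, 18:45-22:00 (add 7h to convert from UTC-7).
Ximena ∩ Priya: 09:00-13:30.
Ximena ∩ Priya ∩ Zane: 09:15-13:30.
Ximena ∩ Priya ∩ Zane ∩ Jamal: 09:15-13:30.
The last common window of at least 90 minutes is 09:15-13:30; a 90-minute meeting can start as late as 12:00 and still end by 13:30.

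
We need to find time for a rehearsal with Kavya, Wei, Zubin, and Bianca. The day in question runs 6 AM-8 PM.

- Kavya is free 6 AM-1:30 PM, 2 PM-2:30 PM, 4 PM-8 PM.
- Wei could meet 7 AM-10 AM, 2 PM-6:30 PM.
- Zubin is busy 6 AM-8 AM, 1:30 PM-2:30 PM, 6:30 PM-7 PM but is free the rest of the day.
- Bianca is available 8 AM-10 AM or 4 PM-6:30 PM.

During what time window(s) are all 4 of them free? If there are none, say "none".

Kavya free: 06:00-13:30, 14:00-14:30, 16:00-20:00.
Wei free: 07:00-10:00, 14:00-18:30.
Zubin free: 08:00-13:30, 14:30-18:30, 19:00-20:00 (invert busy blocks within the working day).
Bianca free: 08:00-10:00, 16:00-18:30.
Kavya ∩ Wei: 07:00-10:00, 14:00-14:30, 16:00-18:30.
Kavya ∩ Wei ∩ Zubin: 08:00-10:00, 16:00-18:30.
Kavya ∩ Wei ∩ Zubin ∩ Bianca: 08:00-10:00, 16:00-18:30.

08:00-10:00, 16:00-18:30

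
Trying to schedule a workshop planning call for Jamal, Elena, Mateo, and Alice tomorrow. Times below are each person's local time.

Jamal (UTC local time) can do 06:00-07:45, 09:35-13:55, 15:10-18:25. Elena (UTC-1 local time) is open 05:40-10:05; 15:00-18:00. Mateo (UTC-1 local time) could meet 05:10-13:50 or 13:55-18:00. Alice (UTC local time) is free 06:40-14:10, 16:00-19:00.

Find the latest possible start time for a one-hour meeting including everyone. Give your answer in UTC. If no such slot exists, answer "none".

17:25

Jamal in UTC: 06:00-07:45, 09:35-13:55, 15:10-18:25.
Elena in UTC: 06:40-11:05, 16:00-19:00 (add 1h to convert from UTC-1).
Mateo in UTC: 06:10-14:50, 14:55-19:00 (add 1h to convert from UTC-1).
Alice in UTC: 06:40-14:10, 16:00-19:00.
Jamal ∩ Elena: 06:40-07:45, 09:35-11:05, 16:00-18:25.
Jamal ∩ Elena ∩ Mateo: 06:40-07:45, 09:35-11:05, 16:00-18:25.
Jamal ∩ Elena ∩ Mateo ∩ Alice: 06:40-07:45, 09:35-11:05, 16:00-18:25.
The last common window of at least 60 minutes is 16:00-18:25; a 60-minute meeting can start as late as 17:25 and still end by 18:25.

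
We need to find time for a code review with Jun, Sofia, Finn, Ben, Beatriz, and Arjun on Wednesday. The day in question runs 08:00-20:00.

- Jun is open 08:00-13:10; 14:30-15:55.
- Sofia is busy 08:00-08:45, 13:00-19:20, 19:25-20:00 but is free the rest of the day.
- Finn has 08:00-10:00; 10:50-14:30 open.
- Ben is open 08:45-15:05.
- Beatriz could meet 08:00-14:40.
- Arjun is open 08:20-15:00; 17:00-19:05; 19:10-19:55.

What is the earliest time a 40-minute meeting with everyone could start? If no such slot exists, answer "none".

Jun free: 08:00-13:10, 14:30-15:55.
Sofia free: 08:45-13:00, 19:20-19:25 (invert busy blocks within the working day).
Finn free: 08:00-10:00, 10:50-14:30.
Ben free: 08:45-15:05.
Beatriz free: 08:00-14:40.
Arjun free: 08:20-15:00, 17:00-19:05, 19:10-19:55.
Jun ∩ Sofia: 08:45-13:00.
Jun ∩ Sofia ∩ Finn: 08:45-10:00, 10:50-13:00.
Jun ∩ Sofia ∩ Finn ∩ Ben: 08:45-10:00, 10:50-13:00.
Jun ∩ Sofia ∩ Finn ∩ Ben ∩ Beatriz: 08:45-10:00, 10:50-13:00.
Jun ∩ Sofia ∩ Finn ∩ Ben ∩ Beatriz ∩ Arjun: 08:45-10:00, 10:50-13:00.
The first common window of at least 40 minutes is 08:45-10:00, so the earliest start is 08:45.

08:45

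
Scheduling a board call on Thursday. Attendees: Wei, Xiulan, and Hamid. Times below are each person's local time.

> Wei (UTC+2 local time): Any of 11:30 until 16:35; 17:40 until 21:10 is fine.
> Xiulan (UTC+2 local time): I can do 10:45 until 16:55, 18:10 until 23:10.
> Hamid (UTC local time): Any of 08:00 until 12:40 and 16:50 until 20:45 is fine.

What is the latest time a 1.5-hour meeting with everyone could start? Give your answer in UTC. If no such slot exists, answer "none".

Wei in UTC: 09:30-14:35, 15:40-19:10 (subtract 2h to convert from UTC+2).
Xiulan in UTC: 08:45-14:55, 16:10-21:10 (subtract 2h to convert from UTC+2).
Hamid in UTC: 08:00-12:40, 16:50-20:45.
Wei ∩ Xiulan: 09:30-14:35, 16:10-19:10.
Wei ∩ Xiulan ∩ Hamid: 09:30-12:40, 16:50-19:10.
The last common window of at least 90 minutes is 16:50-19:10; a 90-minute meeting can start as late as 17:40 and still end by 19:10.

17:40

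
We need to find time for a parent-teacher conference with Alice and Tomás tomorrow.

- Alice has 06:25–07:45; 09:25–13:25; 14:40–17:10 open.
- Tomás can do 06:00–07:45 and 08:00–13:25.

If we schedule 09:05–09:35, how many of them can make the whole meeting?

1

Tomás can make the full 09:05-09:35 slot — that's 1.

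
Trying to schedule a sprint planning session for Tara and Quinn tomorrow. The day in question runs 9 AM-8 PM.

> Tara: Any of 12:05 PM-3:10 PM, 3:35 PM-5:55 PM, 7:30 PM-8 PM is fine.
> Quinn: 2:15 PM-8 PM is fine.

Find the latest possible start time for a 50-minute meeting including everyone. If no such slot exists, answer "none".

17:05

Tara ∩ Quinn: 14:15-15:10, 15:35-17:55, 19:30-20:00.
Those are the intersection windows.
The last common window of at least 50 minutes is 15:35-17:55; a 50-minute meeting can start as late as 17:05 and still end by 17:55.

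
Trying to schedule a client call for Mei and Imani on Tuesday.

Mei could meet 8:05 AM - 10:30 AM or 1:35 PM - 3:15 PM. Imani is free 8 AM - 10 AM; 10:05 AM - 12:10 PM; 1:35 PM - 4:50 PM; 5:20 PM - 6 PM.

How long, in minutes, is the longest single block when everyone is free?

115

Mei ∩ Imani: 08:05-10:00, 10:05-10:30, 13:35-15:15.
The longest is 08:05-10:00 at 115 minutes.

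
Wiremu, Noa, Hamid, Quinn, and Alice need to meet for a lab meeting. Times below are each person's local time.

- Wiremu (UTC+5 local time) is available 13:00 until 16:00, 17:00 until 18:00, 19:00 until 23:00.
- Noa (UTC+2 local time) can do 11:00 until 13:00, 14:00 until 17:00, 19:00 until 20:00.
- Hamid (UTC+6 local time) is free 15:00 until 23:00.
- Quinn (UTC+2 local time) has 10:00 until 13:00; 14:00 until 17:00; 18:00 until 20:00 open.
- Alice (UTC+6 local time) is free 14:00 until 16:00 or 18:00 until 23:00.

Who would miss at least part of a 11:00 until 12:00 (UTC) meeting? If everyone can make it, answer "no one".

Alice, Noa, Quinn, Wiremu

Wiremu in UTC: 08:00-11:00, 12:00-13:00, 14:00-18:00 (subtract 5h to convert from UTC+5).
Noa in UTC: 09:00-11:00, 12:00-15:00, 17:00-18:00 (subtract 2h to convert from UTC+2).
Hamid in UTC: 09:00-17:00 (subtract 6h to convert from UTC+6).
Quinn in UTC: 08:00-11:00, 12:00-15:00, 16:00-18:00 (subtract 2h to convert from UTC+2).
Alice in UTC: 08:00-10:00, 12:00-17:00 (subtract 6h to convert from UTC+6).
Wiremu: not fully free for 11:00-12:00. Noa: not fully free for 11:00-12:00. Hamid: free for 11:00-12:00. Quinn: not fully free for 11:00-12:00. Alice: not fully free for 11:00-12:00.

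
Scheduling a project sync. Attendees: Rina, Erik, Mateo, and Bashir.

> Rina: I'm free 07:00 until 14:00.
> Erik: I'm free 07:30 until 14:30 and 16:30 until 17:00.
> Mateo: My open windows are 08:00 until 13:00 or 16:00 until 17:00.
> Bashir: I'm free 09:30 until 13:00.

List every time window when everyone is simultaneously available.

Rina ∩ Erik: 07:30-14:00.
Rina ∩ Erik ∩ Mateo: 08:00-13:00.
Rina ∩ Erik ∩ Mateo ∩ Bashir: 09:30-13:00.

09:30-13:00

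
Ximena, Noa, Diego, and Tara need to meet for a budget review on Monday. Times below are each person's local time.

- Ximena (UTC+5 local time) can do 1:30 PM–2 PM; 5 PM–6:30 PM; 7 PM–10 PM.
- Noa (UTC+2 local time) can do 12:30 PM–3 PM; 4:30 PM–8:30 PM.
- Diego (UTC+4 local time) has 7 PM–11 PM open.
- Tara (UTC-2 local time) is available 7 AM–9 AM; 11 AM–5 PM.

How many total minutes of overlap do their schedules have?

120

Ximena in UTC: 08:30-09:00, 12:00-13:30, 14:00-17:00 (subtract 5h to convert from UTC+5).
Noa in UTC: 10:30-13:00, 14:30-18:30 (subtract 2h to convert from UTC+2).
Diego in UTC: 15:00-19:00 (subtract 4h to convert from UTC+4).
Tara in UTC: 09:00-11:00, 13:00-19:00 (add 2h to convert from UTC-2).
Ximena ∩ Noa: 12:00-13:00, 14:30-17:00.
Ximena ∩ Noa ∩ Diego: 15:00-17:00.
Ximena ∩ Noa ∩ Diego ∩ Tara: 15:00-17:00.
So the common availability across everyone is 15:00-17:00.
That's a single block of 120 minutes.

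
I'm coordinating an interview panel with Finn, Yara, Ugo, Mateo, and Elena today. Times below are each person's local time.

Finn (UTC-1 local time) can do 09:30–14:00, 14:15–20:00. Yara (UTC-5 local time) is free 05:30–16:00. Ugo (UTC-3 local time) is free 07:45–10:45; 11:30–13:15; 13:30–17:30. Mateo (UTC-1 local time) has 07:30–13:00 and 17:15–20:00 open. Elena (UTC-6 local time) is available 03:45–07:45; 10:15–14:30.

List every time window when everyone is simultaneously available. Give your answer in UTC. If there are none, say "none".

10:45-13:45, 18:15-20:30

Finn in UTC: 10:30-15:00, 15:15-21:00 (add 1h to convert from UTC-1).
Yara in UTC: 10:30-21:00 (add 5h to convert from UTC-5).
Ugo in UTC: 10:45-13:45, 14:30-16:15, 16:30-20:30 (add 3h to convert from UTC-3).
Mateo in UTC: 08:30-14:00, 18:15-21:00 (add 1h to convert from UTC-1).
Elena in UTC: 09:45-13:45, 16:15-20:30 (add 6h to convert from UTC-6).
Finn ∩ Yara: 10:30-15:00, 15:15-21:00.
Finn ∩ Yara ∩ Ugo: 10:45-13:45, 14:30-15:00, 15:15-16:15, 16:30-20:30.
Finn ∩ Yara ∩ Ugo ∩ Mateo: 10:45-13:45, 18:15-20:30.
Finn ∩ Yara ∩ Ugo ∩ Mateo ∩ Elena: 10:45-13:45, 18:15-20:30.
Those are the intersection windows.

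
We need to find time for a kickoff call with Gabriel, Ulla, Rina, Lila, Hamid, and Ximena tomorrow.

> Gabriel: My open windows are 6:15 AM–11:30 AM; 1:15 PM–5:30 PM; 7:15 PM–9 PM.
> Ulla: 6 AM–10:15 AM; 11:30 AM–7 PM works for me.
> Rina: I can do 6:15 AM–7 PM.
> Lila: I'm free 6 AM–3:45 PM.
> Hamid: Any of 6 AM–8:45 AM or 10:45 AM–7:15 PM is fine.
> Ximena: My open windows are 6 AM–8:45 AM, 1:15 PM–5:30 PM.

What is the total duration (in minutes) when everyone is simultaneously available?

Gabriel ∩ Ulla: 06:15-10:15, 13:15-17:30.
Gabriel ∩ Ulla ∩ Rina: 06:15-10:15, 13:15-17:30.
Gabriel ∩ Ulla ∩ Rina ∩ Lila: 06:15-10:15, 13:15-15:45.
Gabriel ∩ Ulla ∩ Rina ∩ Lila ∩ Hamid: 06:15-08:45, 13:15-15:45.
Gabriel ∩ Ulla ∩ Rina ∩ Lila ∩ Hamid ∩ Ximena: 06:15-08:45, 13:15-15:45.
Summing the common windows: 150 + 150 = 300 minutes.

300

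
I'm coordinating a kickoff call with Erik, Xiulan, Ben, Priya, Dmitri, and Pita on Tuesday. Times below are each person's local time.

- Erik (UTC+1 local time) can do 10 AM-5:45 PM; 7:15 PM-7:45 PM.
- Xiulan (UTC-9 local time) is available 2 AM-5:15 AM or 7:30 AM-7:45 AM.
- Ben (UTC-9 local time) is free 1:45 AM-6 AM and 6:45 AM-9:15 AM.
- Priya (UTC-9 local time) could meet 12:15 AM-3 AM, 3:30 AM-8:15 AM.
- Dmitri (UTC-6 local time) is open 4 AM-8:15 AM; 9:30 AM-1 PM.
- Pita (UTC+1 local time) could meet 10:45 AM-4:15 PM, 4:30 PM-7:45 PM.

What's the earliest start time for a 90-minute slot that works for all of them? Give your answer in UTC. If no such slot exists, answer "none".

12:30

Erik in UTC: 09:00-16:45, 18:15-18:45 (subtract 1h to convert from UTC+1).
Xiulan in UTC: 11:00-14:15, 16:30-16:45 (add 9h to convert from UTC-9).
Ben in UTC: 10:45-15:00, 15:45-18:15 (add 9h to convert from UTC-9).
Priya in UTC: 09:15-12:00, 12:30-17:15 (add 9h to convert from UTC-9).
Dmitri in UTC: 10:00-14:15, 15:30-19:00 (add 6h to convert from UTC-6).
Pita in UTC: 09:45-15:15, 15:30-18:45 (subtract 1h to convert from UTC+1).
Erik ∩ Xiulan: 11:00-14:15, 16:30-16:45.
Erik ∩ Xiulan ∩ Ben: 11:00-14:15, 16:30-16:45.
Erik ∩ Xiulan ∩ Ben ∩ Priya: 11:00-12:00, 12:30-14:15, 16:30-16:45.
Erik ∩ Xiulan ∩ Ben ∩ Priya ∩ Dmitri: 11:00-12:00, 12:30-14:15, 16:30-16:45.
Erik ∩ Xiulan ∩ Ben ∩ Priya ∩ Dmitri ∩ Pita: 11:00-12:00, 12:30-14:15, 16:30-16:45.
The first common window of at least 90 minutes is 12:30-14:15, so the earliest start is 12:30.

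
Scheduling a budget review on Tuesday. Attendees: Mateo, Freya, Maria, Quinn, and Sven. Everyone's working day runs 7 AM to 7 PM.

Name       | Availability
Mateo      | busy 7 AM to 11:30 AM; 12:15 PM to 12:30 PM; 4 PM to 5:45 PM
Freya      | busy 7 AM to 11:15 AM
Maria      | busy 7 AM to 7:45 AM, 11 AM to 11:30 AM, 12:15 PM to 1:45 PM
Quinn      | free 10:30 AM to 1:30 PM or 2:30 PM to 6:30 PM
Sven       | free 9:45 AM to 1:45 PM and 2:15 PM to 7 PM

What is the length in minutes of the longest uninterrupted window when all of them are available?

90

Mateo free: 11:30-12:15, 12:30-16:00, 17:45-19:00 (invert busy blocks within the working day).
Freya free: 11:15-19:00 (invert busy blocks within the working day).
Maria free: 07:45-11:00, 11:30-12:15, 13:45-19:00 (invert busy blocks within the working day).
Quinn free: 10:30-13:30, 14:30-18:30.
Sven free: 09:45-13:45, 14:15-19:00.
Mateo ∩ Freya: 11:30-12:15, 12:30-16:00, 17:45-19:00.
Mateo ∩ Freya ∩ Maria: 11:30-12:15, 13:45-16:00, 17:45-19:00.
Mateo ∩ Freya ∩ Maria ∩ Quinn: 11:30-12:15, 14:30-16:00, 17:45-18:30.
Mateo ∩ Freya ∩ Maria ∩ Quinn ∩ Sven: 11:30-12:15, 14:30-16:00, 17:45-18:30.
So the common availability across everyone is 11:30-12:15, 14:30-16:00, 17:45-18:30.
The longest is 14:30-16:00 at 90 minutes.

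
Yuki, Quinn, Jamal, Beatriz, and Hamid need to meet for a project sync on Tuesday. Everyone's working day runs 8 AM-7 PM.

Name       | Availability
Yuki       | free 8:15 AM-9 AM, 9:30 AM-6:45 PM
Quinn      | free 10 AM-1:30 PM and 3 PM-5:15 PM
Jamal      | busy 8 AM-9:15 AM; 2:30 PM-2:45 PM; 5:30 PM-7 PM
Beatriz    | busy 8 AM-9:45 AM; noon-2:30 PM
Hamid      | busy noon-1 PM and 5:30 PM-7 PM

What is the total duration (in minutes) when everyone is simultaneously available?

255

Yuki free: 08:15-09:00, 09:30-18:45.
Quinn free: 10:00-13:30, 15:00-17:15.
Jamal free: 09:15-14:30, 14:45-17:30 (invert busy blocks within the working day).
Beatriz free: 09:45-12:00, 14:30-19:00 (invert busy blocks within the working day).
Hamid free: 08:00-12:00, 13:00-17:30 (invert busy blocks within the working day).
Yuki ∩ Quinn: 10:00-13:30, 15:00-17:15.
Yuki ∩ Quinn ∩ Jamal: 10:00-13:30, 15:00-17:15.
Yuki ∩ Quinn ∩ Jamal ∩ Beatriz: 10:00-12:00, 15:00-17:15.
Yuki ∩ Quinn ∩ Jamal ∩ Beatriz ∩ Hamid: 10:00-12:00, 15:00-17:15.
Summing the common windows: 120 + 135 = 255 minutes.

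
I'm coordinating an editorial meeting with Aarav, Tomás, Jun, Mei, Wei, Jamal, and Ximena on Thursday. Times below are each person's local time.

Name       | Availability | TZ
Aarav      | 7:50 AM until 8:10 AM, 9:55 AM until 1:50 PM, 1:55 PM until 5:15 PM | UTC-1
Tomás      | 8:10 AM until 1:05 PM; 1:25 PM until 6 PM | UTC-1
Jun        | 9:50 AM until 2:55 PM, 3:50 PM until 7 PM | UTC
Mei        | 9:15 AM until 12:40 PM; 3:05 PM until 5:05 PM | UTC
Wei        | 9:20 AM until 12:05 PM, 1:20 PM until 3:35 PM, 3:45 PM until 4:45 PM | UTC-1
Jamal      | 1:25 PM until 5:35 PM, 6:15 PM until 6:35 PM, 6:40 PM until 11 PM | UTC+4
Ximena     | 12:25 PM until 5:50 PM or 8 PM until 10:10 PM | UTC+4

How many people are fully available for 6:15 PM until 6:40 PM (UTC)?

3

Aarav in UTC: 08:50-09:10, 10:55-14:50, 14:55-18:15 (add 1h to convert from UTC-1).
Tomás in UTC: 09:10-14:05, 14:25-19:00 (add 1h to convert from UTC-1).
Jun in UTC: 09:50-14:55, 15:50-19:00.
Mei in UTC: 09:15-12:40, 15:05-17:05.
Wei in UTC: 10:20-13:05, 14:20-16:35, 16:45-17:45 (add 1h to convert from UTC-1).
Jamal in UTC: 09:25-13:35, 14:15-14:35, 14:40-19:00 (subtract 4h to convert from UTC+4).
Ximena in UTC: 08:25-13:50, 16:00-18:10 (subtract 4h to convert from UTC+4).
Tomás, Jun, and Jamal can make the full 18:15-18:40 slot — that's 3.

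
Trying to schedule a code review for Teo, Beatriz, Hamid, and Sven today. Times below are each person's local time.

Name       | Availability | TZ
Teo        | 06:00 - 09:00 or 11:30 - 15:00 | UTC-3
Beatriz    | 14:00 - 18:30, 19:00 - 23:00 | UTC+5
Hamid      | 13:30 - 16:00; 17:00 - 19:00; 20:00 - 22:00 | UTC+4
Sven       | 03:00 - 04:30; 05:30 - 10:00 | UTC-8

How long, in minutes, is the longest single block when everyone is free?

Teo in UTC: 09:00-12:00, 14:30-18:00 (add 3h to convert from UTC-3).
Beatriz in UTC: 09:00-13:30, 14:00-18:00 (subtract 5h to convert from UTC+5).
Hamid in UTC: 09:30-12:00, 13:00-15:00, 16:00-18:00 (subtract 4h to convert from UTC+4).
Sven in UTC: 11:00-12:30, 13:30-18:00 (add 8h to convert from UTC-8).
Teo ∩ Beatriz: 09:00-12:00, 14:30-18:00.
Teo ∩ Beatriz ∩ Hamid: 09:30-12:00, 14:30-15:00, 16:00-18:00.
Teo ∩ Beatriz ∩ Hamid ∩ Sven: 11:00-12:00, 14:30-15:00, 16:00-18:00.
The longest is 16:00-18:00 at 120 minutes.

120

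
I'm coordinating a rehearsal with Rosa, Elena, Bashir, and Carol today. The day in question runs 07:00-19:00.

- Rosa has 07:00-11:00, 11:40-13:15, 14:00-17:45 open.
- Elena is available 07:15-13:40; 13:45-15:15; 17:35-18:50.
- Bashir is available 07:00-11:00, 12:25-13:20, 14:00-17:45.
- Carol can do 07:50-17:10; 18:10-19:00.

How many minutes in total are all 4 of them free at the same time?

315

Rosa ∩ Elena: 07:15-11:00, 11:40-13:15, 14:00-15:15, 17:35-17:45.
Rosa ∩ Elena ∩ Bashir: 07:15-11:00, 12:25-13:15, 14:00-15:15, 17:35-17:45.
Rosa ∩ Elena ∩ Bashir ∩ Carol: 07:50-11:00, 12:25-13:15, 14:00-15:15.
Those are the intersection windows.
Summing the common windows: 190 + 50 + 75 = 315 minutes.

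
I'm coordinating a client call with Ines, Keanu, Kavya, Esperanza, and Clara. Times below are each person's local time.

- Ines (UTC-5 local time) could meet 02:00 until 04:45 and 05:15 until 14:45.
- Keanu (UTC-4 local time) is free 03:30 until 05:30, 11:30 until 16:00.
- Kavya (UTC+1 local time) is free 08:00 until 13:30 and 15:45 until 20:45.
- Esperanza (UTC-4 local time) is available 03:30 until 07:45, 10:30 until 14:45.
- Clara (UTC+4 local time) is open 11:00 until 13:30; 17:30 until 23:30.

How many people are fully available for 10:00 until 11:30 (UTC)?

2

Ines in UTC: 07:00-09:45, 10:15-19:45 (add 5h to convert from UTC-5).
Keanu in UTC: 07:30-09:30, 15:30-20:00 (add 4h to convert from UTC-4).
Kavya in UTC: 07:00-12:30, 14:45-19:45 (subtract 1h to convert from UTC+1).
Esperanza in UTC: 07:30-11:45, 14:30-18:45 (add 4h to convert from UTC-4).
Clara in UTC: 07:00-09:30, 13:30-19:30 (subtract 4h to convert from UTC+4).
Kavya and Esperanza can make the full 10:00-11:30 slot — that's 2.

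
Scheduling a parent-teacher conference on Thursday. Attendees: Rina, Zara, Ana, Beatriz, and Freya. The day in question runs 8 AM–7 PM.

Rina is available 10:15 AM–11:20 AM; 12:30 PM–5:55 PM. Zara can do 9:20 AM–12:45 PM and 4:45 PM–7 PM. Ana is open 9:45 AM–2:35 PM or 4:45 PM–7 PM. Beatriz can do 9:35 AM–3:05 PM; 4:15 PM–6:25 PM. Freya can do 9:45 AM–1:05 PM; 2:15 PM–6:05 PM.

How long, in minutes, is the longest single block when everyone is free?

Rina ∩ Zara: 10:15-11:20, 12:30-12:45, 16:45-17:55.
Rina ∩ Zara ∩ Ana: 10:15-11:20, 12:30-12:45, 16:45-17:55.
Rina ∩ Zara ∩ Ana ∩ Beatriz: 10:15-11:20, 12:30-12:45, 16:45-17:55.
Rina ∩ Zara ∩ Ana ∩ Beatriz ∩ Freya: 10:15-11:20, 12:30-12:45, 16:45-17:55.
The longest is 16:45-17:55 at 70 minutes.

70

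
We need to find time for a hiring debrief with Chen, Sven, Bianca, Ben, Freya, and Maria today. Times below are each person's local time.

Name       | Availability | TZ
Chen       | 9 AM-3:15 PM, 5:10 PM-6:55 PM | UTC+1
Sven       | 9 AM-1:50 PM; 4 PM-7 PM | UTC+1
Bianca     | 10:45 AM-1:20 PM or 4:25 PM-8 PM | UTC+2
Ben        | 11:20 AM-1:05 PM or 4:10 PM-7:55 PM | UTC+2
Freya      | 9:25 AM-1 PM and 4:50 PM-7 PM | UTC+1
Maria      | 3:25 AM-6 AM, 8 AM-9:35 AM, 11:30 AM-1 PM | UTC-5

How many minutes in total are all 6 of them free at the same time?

Chen in UTC: 08:00-14:15, 16:10-17:55 (subtract 1h to convert from UTC+1).
Sven in UTC: 08:00-12:50, 15:00-18:00 (subtract 1h to convert from UTC+1).
Bianca in UTC: 08:45-11:20, 14:25-18:00 (subtract 2h to convert from UTC+2).
Ben in UTC: 09:20-11:05, 14:10-17:55 (subtract 2h to convert from UTC+2).
Freya in UTC: 08:25-12:00, 15:50-18:00 (subtract 1h to convert from UTC+1).
Maria in UTC: 08:25-11:00, 13:00-14:35, 16:30-18:00 (add 5h to convert from UTC-5).
Chen ∩ Sven: 08:00-12:50, 16:10-17:55.
Chen ∩ Sven ∩ Bianca: 08:45-11:20, 16:10-17:55.
Chen ∩ Sven ∩ Bianca ∩ Ben: 09:20-11:05, 16:10-17:55.
Chen ∩ Sven ∩ Bianca ∩ Ben ∩ Freya: 09:20-11:05, 16:10-17:55.
Chen ∩ Sven ∩ Bianca ∩ Ben ∩ Freya ∩ Maria: 09:20-11:00, 16:30-17:55.
Those are the intersection windows.
Summing the common windows: 100 + 85 = 185 minutes.

185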